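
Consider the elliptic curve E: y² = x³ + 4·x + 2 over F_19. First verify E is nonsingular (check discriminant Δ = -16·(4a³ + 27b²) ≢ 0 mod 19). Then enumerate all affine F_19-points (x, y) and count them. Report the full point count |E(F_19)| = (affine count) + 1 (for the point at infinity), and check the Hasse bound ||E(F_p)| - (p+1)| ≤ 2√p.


Affine points = {(1, 8), (1, 11), (4, 5), (4, 14), (9, 8), (9, 11), (10, 4), (10, 15), (11, 3), (11, 16), (12, 7), (12, 12), (13, 3), (13, 16), (14, 3), (14, 16), (15, 6), (15, 13), (16, 1), (16, 18), (17, 9), (17, 10), (18, 4), (18, 15)}; affine count = 24; |E(F_19)| = 25.

Discriminant check: Δ ∝ 4a³ + 27b² = 4·4³ + 27·2² = 4·64 + 27·4 ≡ 3 (mod 19). Nonzero ⇒ E is nonsingular.
For each x ∈ F_19, compute rhs = x³ + 4·x + 2 mod 19, then count y ∈ F_19 with y² ≡ rhs.
  x = 0: rhs = 2, matching y values: none (0 points).
  x = 1: rhs = 7, matching y values: 8, 11 (2 points).
  x = 2: rhs = 18, matching y values: none (0 points).
  x = 3: rhs = 3, matching y values: none (0 points).
  x = 4: rhs = 6, matching y values: 5, 14 (2 points).
  x = 5: rhs = 14, matching y values: none (0 points).
  x = 6: rhs = 14, matching y values: none (0 points).
  x = 7: rhs = 12, matching y values: none (0 points).
  x = 8: rhs = 14, matching y values: none (0 points).
  x = 9: rhs = 7, matching y values: 8, 11 (2 points).
  x = 10: rhs = 16, matching y values: 4, 15 (2 points).
  x = 11: rhs = 9, matching y values: 3, 16 (2 points).
  x = 12: rhs = 11, matching y values: 7, 12 (2 points).
  x = 13: rhs = 9, matching y values: 3, 16 (2 points).
  x = 14: rhs = 9, matching y values: 3, 16 (2 points).
  x = 15: rhs = 17, matching y values: 6, 13 (2 points).
  x = 16: rhs = 1, matching y values: 1, 18 (2 points).
  x = 17: rhs = 5, matching y values: 9, 10 (2 points).
  x = 18: rhs = 16, matching y values: 4, 15 (2 points).
Total affine count: 24.
Full point count |E(F_19)| = 24 + 1 = 25.
Hasse bound: |25 − (19+1)| = |5| = 5 ≤ 2√19 ≈ 8.7178 ✓.


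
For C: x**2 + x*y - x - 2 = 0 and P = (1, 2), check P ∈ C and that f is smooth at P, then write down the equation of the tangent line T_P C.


Tangent line at P: 3*x + y - 5 = 0.

Step 1: f(1, 2) = 0, so P lies on C.
Step 2: partial derivatives
  f_x(x, y) = 2*x + y - 1, f_y(x, y) = x.
  f_x(P) = 3, f_y(P) = 1 (gradient nonzero, so P is smooth).
Step 3: tangent line at P: 3·(x − 1) + 1·(y − 2) = 0.
Expanding: 3*x + y - 5 = 0.


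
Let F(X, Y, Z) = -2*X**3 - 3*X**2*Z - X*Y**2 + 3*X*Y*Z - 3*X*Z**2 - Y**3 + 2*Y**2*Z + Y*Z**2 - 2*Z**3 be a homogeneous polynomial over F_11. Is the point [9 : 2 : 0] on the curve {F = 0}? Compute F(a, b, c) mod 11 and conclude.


F(9,2,0) ≡ 5 (mod 11); P is NOT on the curve.

Evaluate F(9, 2, 0) term-by-term (mod 11).
  -2*X**3 ↦ -2·729·1·1 = -1458
  -3*X**2*Z ↦ -3·81·1·0 = 0
  -X*Y**2 ↦ -1·9·4·1 = -36
  3*X*Y*Z ↦ 3·9·2·0 = 0
  -3*X*Z**2 ↦ -3·9·1·0 = 0
  -Y**3 ↦ -1·1·8·1 = -8
  2*Y**2*Z ↦ 2·1·4·0 = 0
  Y*Z**2 ↦ 1·1·2·0 = 0
  -2*Z**3 ↦ -2·1·1·0 = 0
Sum: F(9, 2, 0) = (-1458) + (0) + (-36) + (0) + (0) + (-8) + (0) + (0) + (0) = -1502.
Reducing mod 11: -1502 ≡ 5 (mod 11).
Since F(a, b, c) ≡ 5 ≠ 0 (mod 11), P does NOT lie on the curve.


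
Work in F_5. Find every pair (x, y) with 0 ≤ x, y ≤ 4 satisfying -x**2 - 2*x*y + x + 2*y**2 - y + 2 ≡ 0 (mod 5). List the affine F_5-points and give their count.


Affine F_5-points: {(0, 4), (2, 0), (3, 2), (3, 4), (4, 0), (4, 2)}; count = 6.

For each of the 25 pairs (x, y) ∈ F_5², evaluate f(x, y) mod 5. Record the zeros.
  x = 0: [0↦2, 1↦3, 2↦3, 3↦2, 4↦0]  zeros at y ∈ {4}
  x = 1: [0↦2, 1↦1, 2↦4, 3↦1, 4↦2]  zeros at y ∈ ∅
  x = 2: [0↦0, 1↦2, 2↦3, 3↦3, 4↦2]  zeros at y ∈ {0}
  x = 3: [0↦1, 1↦1, 2↦0, 3↦3, 4↦0]  zeros at y ∈ {2, 4}
  x = 4: [0↦0, 1↦3, 2↦0, 3↦1, 4↦1]  zeros at y ∈ {0, 2}
Collecting zeros: affine points = {(0, 4), (2, 0), (3, 2), (3, 4), (4, 0), (4, 2)}.
Total count |C(F_5)_aff| = 6.


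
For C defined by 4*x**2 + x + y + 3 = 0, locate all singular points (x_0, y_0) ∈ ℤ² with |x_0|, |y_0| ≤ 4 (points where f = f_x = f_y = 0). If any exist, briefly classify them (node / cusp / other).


No singular points in the scanned grid; C is smooth there.

Compute partial derivatives:
  f_x = 8*x + 1.
  f_y = 1.
f_y = 1 is a nonzero constant, so f_y never vanishes: no point (x, y) can satisfy f = f_x = f_y = 0. In particular no (x, y) ∈ {−4, ..., 4}² is singular; the curve is smooth.


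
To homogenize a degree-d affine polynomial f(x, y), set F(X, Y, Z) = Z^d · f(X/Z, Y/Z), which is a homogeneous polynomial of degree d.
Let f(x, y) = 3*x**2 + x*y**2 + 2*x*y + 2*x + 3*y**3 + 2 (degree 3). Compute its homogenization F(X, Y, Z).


F(X, Y, Z) = 3*X**2*Z + X*Y**2 + 2*X*Y*Z + 2*X*Z**2 + 3*Y**3 + 2*Z**3

deg(f) = 3.
Substitute x = X/Z, y = Y/Z into f, then multiply by Z^3.
  monomial 3·x^2·y^0 ↦ 3·X^2·Y^0·Z^1.
  monomial 1·x^1·y^2 ↦ 1·X^1·Y^2·Z^0.
  monomial 2·x^1·y^1 ↦ 2·X^1·Y^1·Z^1.
  monomial 2·x^1·y^0 ↦ 2·X^1·Y^0·Z^2.
  monomial 3·x^0·y^3 ↦ 3·X^0·Y^3·Z^0.
  monomial 2·x^0·y^0 ↦ 2·X^0·Y^0·Z^3.
Collecting: F(X, Y, Z) = 3*X**2*Z + X*Y**2 + 2*X*Y*Z + 2*X*Z**2 + 3*Y**3 + 2*Z**3.


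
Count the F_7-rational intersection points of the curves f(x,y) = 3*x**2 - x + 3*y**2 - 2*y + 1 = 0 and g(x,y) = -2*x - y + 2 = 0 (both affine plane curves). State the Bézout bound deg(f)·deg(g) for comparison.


Common zeros: ∅; count = 0; Bézout bound = 2.

deg(f) = 2, deg(g) = 1, so Bézout bound = 2.
Scan x ∈ F_7. For each x, list the y ∈ F_7 with f(x, y) ≡ 0 and those with g(x, y) ≡ 0 (mod 7); the common zeros in that column are the intersection.
  x = 0: f ≡ 0 at y ∈ ∅; g ≡ 0 at y ∈ {2}; common: ∅.
  x = 1: f ≡ 0 at y ∈ ∅; g ≡ 0 at y ∈ {0}; common: ∅.
  x = 2: f ≡ 0 at y ∈ ∅; g ≡ 0 at y ∈ {5}; common: ∅.
  x = 3: f ≡ 0 at y ∈ ∅; g ≡ 0 at y ∈ {3}; common: ∅.
  x = 4: f ≡ 0 at y ∈ ∅; g ≡ 0 at y ∈ {1}; common: ∅.
  x = 5: f ≡ 0 at y ∈ ∅; g ≡ 0 at y ∈ {6}; common: ∅.
  x = 6: f ≡ 0 at y ∈ {5}; g ≡ 0 at y ∈ {4}; common: ∅.
Collecting: common zeros = ∅, so the count is 0.
Comparison with the Bézout bound: 0 ≤ 2 = deg(f)·deg(g), as expected for curves with no common component (the affine F_7-count falls short of the bound because intersections may lie at infinity, over extension fields, or carry multiplicity).


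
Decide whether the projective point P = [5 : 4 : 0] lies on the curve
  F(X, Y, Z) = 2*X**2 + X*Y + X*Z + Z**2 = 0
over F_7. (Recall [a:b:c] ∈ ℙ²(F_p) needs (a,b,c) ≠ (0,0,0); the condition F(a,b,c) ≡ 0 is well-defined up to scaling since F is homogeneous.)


F(5,4,0) ≡ 0 (mod 7); P is on the curve.

Evaluate F(5, 4, 0) term-by-term (mod 7).
  2*X**2 ↦ 2·25·1·1 = 50
  X*Y ↦ 1·5·4·1 = 20
  X*Z ↦ 1·5·1·0 = 0
  Z**2 ↦ 1·1·1·0 = 0
Sum: F(5, 4, 0) = (50) + (20) + (0) + (0) = 70.
Reducing mod 7: 70 ≡ 0 (mod 7).
Since F(a, b, c) ≡ 0 (mod 7), P lies on the curve.


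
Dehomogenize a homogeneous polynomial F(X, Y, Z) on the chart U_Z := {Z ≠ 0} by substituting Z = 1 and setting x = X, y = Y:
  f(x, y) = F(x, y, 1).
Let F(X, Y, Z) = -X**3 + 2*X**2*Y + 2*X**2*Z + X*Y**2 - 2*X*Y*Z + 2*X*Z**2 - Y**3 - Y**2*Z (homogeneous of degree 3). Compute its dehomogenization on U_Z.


f(x, y) = -x**3 + 2*x**2*y + 2*x**2 + x*y**2 - 2*x*y + 2*x - y**3 - y**2

On U_Z we set Z = 1. Each monomial c·X^i·Y^j·Z^k in F becomes c·x^i·y^j·1^k = c·x^i·y^j.
Substituting Z = 1: F(X, Y, 1) = -x**3 + 2*x**2*y + 2*x**2 + x*y**2 - 2*x*y + 2*x - y**3 - y**2.
Note: deg(f) ≤ deg(F) = 3; strict inequality happens when F is divisible by Z (lost terms).


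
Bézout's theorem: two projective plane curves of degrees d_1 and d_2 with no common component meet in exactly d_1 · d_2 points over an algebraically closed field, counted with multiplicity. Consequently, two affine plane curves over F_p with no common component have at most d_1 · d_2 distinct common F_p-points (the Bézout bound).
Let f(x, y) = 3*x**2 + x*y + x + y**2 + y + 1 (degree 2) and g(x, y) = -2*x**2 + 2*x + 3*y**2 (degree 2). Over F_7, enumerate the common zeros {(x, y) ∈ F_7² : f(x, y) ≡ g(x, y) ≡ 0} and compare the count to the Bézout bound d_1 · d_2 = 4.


Common zeros: {(4, 6)}; count = 1; Bézout bound = 4.

deg(f) = 2, deg(g) = 2, so Bézout bound = 4.
Scan x ∈ F_7. For each x, list the y ∈ F_7 with f(x, y) ≡ 0 and those with g(x, y) ≡ 0 (mod 7); the common zeros in that column are the intersection.
  x = 0: f ≡ 0 at y ∈ {2, 4}; g ≡ 0 at y ∈ {0}; common: ∅.
  x = 1: f ≡ 0 at y ∈ ∅; g ≡ 0 at y ∈ {0}; common: ∅.
  x = 2: f ≡ 0 at y ∈ ∅; g ≡ 0 at y ∈ ∅; common: ∅.
  x = 3: f ≡ 0 at y ∈ {4, 6}; g ≡ 0 at y ∈ {2, 5}; common: ∅.
  x = 4: f ≡ 0 at y ∈ {3, 6}; g ≡ 0 at y ∈ {1, 6}; common: {6}.
  x = 5: f ≡ 0 at y ∈ ∅; g ≡ 0 at y ∈ {2, 5}; common: ∅.
  x = 6: f ≡ 0 at y ∈ {2, 5}; g ≡ 0 at y ∈ ∅; common: ∅.
Collecting: common zeros = {(4, 6)}, so the count is 1.
Comparison with the Bézout bound: 1 ≤ 4 = deg(f)·deg(g), as expected for curves with no common component (the affine F_7-count falls short of the bound because intersections may lie at infinity, over extension fields, or carry multiplicity).


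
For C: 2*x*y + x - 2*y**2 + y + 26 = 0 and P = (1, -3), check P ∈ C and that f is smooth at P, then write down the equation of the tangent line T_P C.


Tangent line at P: -5*x + 15*y + 50 = 0.

Step 1: f(1, -3) = 0, so P lies on C.
Step 2: partial derivatives
  f_x(x, y) = 2*y + 1, f_y(x, y) = 2*x - 4*y + 1.
  f_x(P) = -5, f_y(P) = 15 (gradient nonzero, so P is smooth).
Step 3: tangent line at P: -5·(x − 1) + 15·(y − -3) = 0.
Expanding: -5*x + 15*y + 50 = 0.


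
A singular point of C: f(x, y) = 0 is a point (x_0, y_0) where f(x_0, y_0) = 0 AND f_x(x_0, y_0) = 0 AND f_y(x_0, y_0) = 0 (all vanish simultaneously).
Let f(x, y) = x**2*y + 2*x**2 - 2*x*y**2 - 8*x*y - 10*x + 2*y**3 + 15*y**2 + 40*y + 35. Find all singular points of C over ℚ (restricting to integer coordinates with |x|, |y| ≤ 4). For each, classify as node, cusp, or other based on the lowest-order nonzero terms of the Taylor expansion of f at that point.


Singular points: {(-2, -3)}; classification: node.

Compute partial derivatives:
  f_x = 2*x*y + 4*x - 2*y**2 - 8*y - 10.
  f_y = x**2 - 4*x*y - 8*x + 6*y**2 + 30*y + 40.
Scan x_0 ∈ {−4, ..., 4}. For each x_0, f_y(x_0, y) is a polynomial in y; find its integer roots y ∈ {−4, ..., 4}, then test f_x and f at those candidates.
  x = -4: f_y(-4, y) = 6*y**2 + 46*y + 88; vanishes at y ∈ {-4}. (-4, -4): f_x = 6 ≠ 0.
  x = -3: f_y(-3, y) = 6*y**2 + 42*y + 73; no integer root y with |y| ≤ 4.
  x = -2: f_y(-2, y) = 6*y**2 + 38*y + 60; vanishes at y ∈ {-3}. (-2, -3): f_x = 0, f = 0 — SINGULAR.
  x = -1: f_y(-1, y) = 6*y**2 + 34*y + 49; no integer root y with |y| ≤ 4.
  x = 0: f_y(0, y) = 6*y**2 + 30*y + 40; no integer root y with |y| ≤ 4.
  x = 1: f_y(1, y) = 6*y**2 + 26*y + 33; no integer root y with |y| ≤ 4.
  x = 2: f_y(2, y) = 6*y**2 + 22*y + 28; no integer root y with |y| ≤ 4.
  x = 3: f_y(3, y) = 6*y**2 + 18*y + 25; no integer root y with |y| ≤ 4.
  x = 4: f_y(4, y) = 6*y**2 + 14*y + 24; no integer root y with |y| ≤ 4.
Only singular point on the grid: (-2, -3).
Classify: substitute x = -2 + u, y = -3 + v and expand: f = u**2*v - u**2 - 2*u*v**2 + 2*v**3 + v**2.
No constant or linear terms (consistent with a singular point). Quadratic part: -u**2 + v**2. Cubic part: u**2*v - 2*u*v**2 + 2*v**3.
The quadratic part v**2 - u**2 = (v − u)(v + u) splits into two distinct linear factors, so there are two distinct tangent lines y − -3 = ±(x − -2) — this is a node (ordinary double point).
Classification: node.


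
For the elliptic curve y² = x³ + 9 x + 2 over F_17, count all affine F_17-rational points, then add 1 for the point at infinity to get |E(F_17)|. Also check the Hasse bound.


Affine points = {(0, 6), (0, 11), (4, 0), (5, 6), (5, 11), (6, 0), (7, 0), (8, 5), (8, 12), (9, 8), (9, 9), (10, 2), (10, 15), (11, 2), (11, 15), (12, 6), (12, 11), (13, 2), (13, 15), (14, 4), (14, 13), (16, 3), (16, 14)}; affine count = 23; |E(F_17)| = 24.

Discriminant check: Δ ∝ 4a³ + 27b² = 4·9³ + 27·2² = 4·729 + 27·4 ≡ 15 (mod 17). Nonzero ⇒ E is nonsingular.
For each x ∈ F_17, compute rhs = x³ + 9·x + 2 mod 17, then count y ∈ F_17 with y² ≡ rhs.
  x = 0: rhs = 2, matching y values: 6, 11 (2 points).
  x = 1: rhs = 12, matching y values: none (0 points).
  x = 2: rhs = 11, matching y values: none (0 points).
  x = 3: rhs = 5, matching y values: none (0 points).
  x = 4: rhs = 0, matching y values: 0 (1 points).
  x = 5: rhs = 2, matching y values: 6, 11 (2 points).
  x = 6: rhs = 0, matching y values: 0 (1 points).
  x = 7: rhs = 0, matching y values: 0 (1 points).
  x = 8: rhs = 8, matching y values: 5, 12 (2 points).
  x = 9: rhs = 13, matching y values: 8, 9 (2 points).
  x = 10: rhs = 4, matching y values: 2, 15 (2 points).
  x = 11: rhs = 4, matching y values: 2, 15 (2 points).
  x = 12: rhs = 2, matching y values: 6, 11 (2 points).
  x = 13: rhs = 4, matching y values: 2, 15 (2 points).
  x = 14: rhs = 16, matching y values: 4, 13 (2 points).
  x = 15: rhs = 10, matching y values: none (0 points).
  x = 16: rhs = 9, matching y values: 3, 14 (2 points).
Total affine count: 23.
Full point count |E(F_17)| = 23 + 1 = 24.
Hasse bound: |24 − (17+1)| = |6| = 6 ≤ 2√17 ≈ 8.2462 ✓.


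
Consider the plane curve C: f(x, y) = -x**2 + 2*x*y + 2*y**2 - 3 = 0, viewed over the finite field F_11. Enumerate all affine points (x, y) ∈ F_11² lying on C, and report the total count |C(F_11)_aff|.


Affine F_11-points: {(1, 1), (1, 9), (3, 4), (5, 2), (5, 4), (6, 7), (6, 9), (8, 7), (10, 2), (10, 10)}; count = 10.

For each of the 121 pairs (x, y) ∈ F_11², evaluate f(x, y) mod 11. Record the zeros.
  x = 0: [0↦8, 1↦10, 2↦5, 3↦4, 4↦7, 5↦3, 6↦3, 7↦7, 8↦4, 9↦5, 10↦10]  zeros at y ∈ ∅
  x = 1: [0↦7, 1↦0, 2↦8, 3↦9, 4↦3, 5↦1, 6↦3, 7↦9, 8↦8, 9↦0, 10↦7]  zeros at y ∈ {1, 9}
  x = 2: [0↦4, 1↦10, 2↦9, 3↦1, 4↦8, 5↦8, 6↦1, 7↦9, 8↦10, 9↦4, 10↦2]  zeros at y ∈ ∅
  x = 3: [0↦10, 1↦7, 2↦8, 3↦2, 4↦0, 5↦2, 6↦8, 7↦7, 8↦10, 9↦6, 10↦6]  zeros at y ∈ {4}
  x = 4: [0↦3, 1↦2, 2↦5, 3↦1, 4↦1, 5↦5, 6↦2, 7↦3, 8↦8, 9↦6, 10↦8]  zeros at y ∈ ∅
  x = 5: [0↦5, 1↦6, 2↦0, 3↦9, 4↦0, 5↦6, 6↦5, 7↦8, 8↦4, 9↦4, 10↦8]  zeros at y ∈ {2, 4}
  x = 6: [0↦5, 1↦8, 2↦4, 3↦4, 4↦8, 5↦5, 6↦6, 7↦0, 8↦9, 9↦0, 10↦6]  zeros at y ∈ {7, 9}
  x = 7: [0↦3, 1↦8, 2↦6, 3↦8, 4↦3, 5↦2, 6↦5, 7↦1, 8↦1, 9↦5, 10↦2]  zeros at y ∈ ∅
  x = 8: [0↦10, 1↦6, 2↦6, 3↦10, 4↦7, 5↦8, 6↦2, 7↦0, 8↦2, 9↦8, 10↦7]  zeros at y ∈ {7}
  x = 9: [0↦4, 1↦2, 2↦4, 3↦10, 4↦9, 5↦1, 6↦8, 7↦8, 8↦1, 9↦9, 10↦10]  zeros at y ∈ ∅
  x = 10: [0↦7, 1↦7, 2↦0, 3↦8, 4↦9, 5↦3, 6↦1, 7↦3, 8↦9, 9↦8, 10↦0]  zeros at y ∈ {2, 10}
Collecting zeros: affine points = {(1, 1), (1, 9), (3, 4), (5, 2), (5, 4), (6, 7), (6, 9), (8, 7), (10, 2), (10, 10)}.
Total count |C(F_11)_aff| = 10.


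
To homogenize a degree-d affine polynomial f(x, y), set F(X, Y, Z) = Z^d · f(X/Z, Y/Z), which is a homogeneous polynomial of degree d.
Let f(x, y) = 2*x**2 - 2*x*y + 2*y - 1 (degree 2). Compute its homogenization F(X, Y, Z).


F(X, Y, Z) = 2*X**2 - 2*X*Y + 2*Y*Z - Z**2

deg(f) = 2.
Substitute x = X/Z, y = Y/Z into f, then multiply by Z^2.
  monomial 2·x^2·y^0 ↦ 2·X^2·Y^0·Z^0.
  monomial -2·x^1·y^1 ↦ -2·X^1·Y^1·Z^0.
  monomial 2·x^0·y^1 ↦ 2·X^0·Y^1·Z^1.
  monomial -1·x^0·y^0 ↦ -1·X^0·Y^0·Z^2.
Collecting: F(X, Y, Z) = 2*X**2 - 2*X*Y + 2*Y*Z - Z**2.


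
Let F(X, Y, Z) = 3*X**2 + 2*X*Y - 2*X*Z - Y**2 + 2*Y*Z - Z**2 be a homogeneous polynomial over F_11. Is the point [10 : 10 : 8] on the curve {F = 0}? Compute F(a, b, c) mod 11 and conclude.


F(10,10,8) ≡ 6 (mod 11); P is NOT on the curve.

Evaluate F(10, 10, 8) term-by-term (mod 11).
  3*X**2 ↦ 3·100·1·1 = 300
  2*X*Y ↦ 2·10·10·1 = 200
  -2*X*Z ↦ -2·10·1·8 = -160
  -Y**2 ↦ -1·1·100·1 = -100
  2*Y*Z ↦ 2·1·10·8 = 160
  -Z**2 ↦ -1·1·1·64 = -64
Sum: F(10, 10, 8) = (300) + (200) + (-160) + (-100) + (160) + (-64) = 336.
Reducing mod 11: 336 ≡ 6 (mod 11).
Since F(a, b, c) ≡ 6 ≠ 0 (mod 11), P does NOT lie on the curve.


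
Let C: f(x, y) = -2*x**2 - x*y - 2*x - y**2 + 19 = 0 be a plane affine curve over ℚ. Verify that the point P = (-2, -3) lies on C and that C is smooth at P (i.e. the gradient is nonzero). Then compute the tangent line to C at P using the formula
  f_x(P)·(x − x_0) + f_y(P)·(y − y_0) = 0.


Tangent line at P: 9*x + 8*y + 42 = 0.

Step 1: f(-2, -3) = 0, so P lies on C.
Step 2: partial derivatives
  f_x(x, y) = -4*x - y - 2, f_y(x, y) = -x - 2*y.
  f_x(P) = 9, f_y(P) = 8 (gradient nonzero, so P is smooth).
Step 3: tangent line at P: 9·(x − -2) + 8·(y − -3) = 0.
Expanding: 9*x + 8*y + 42 = 0.


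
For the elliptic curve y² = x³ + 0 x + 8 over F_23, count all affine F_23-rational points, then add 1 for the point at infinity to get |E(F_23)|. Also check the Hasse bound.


Affine points = {(0, 10), (0, 13), (1, 3), (1, 20), (2, 4), (2, 19), (3, 9), (3, 14), (4, 7), (4, 16), (5, 8), (5, 15), (7, 11), (7, 12), (9, 1), (9, 22), (15, 5), (15, 18), (19, 6), (19, 17), (20, 2), (20, 21), (21, 0)}; affine count = 23; |E(F_23)| = 24.

Discriminant check: Δ ∝ 4a³ + 27b² = 4·0³ + 27·8² = 4·0 + 27·64 ≡ 3 (mod 23). Nonzero ⇒ E is nonsingular.
For each x ∈ F_23, compute rhs = x³ + 0·x + 8 mod 23, then count y ∈ F_23 with y² ≡ rhs.
  x = 0: rhs = 8, matching y values: 10, 13 (2 points).
  x = 1: rhs = 9, matching y values: 3, 20 (2 points).
  x = 2: rhs = 16, matching y values: 4, 19 (2 points).
  x = 3: rhs = 12, matching y values: 9, 14 (2 points).
  x = 4: rhs = 3, matching y values: 7, 16 (2 points).
  x = 5: rhs = 18, matching y values: 8, 15 (2 points).
  x = 6: rhs = 17, matching y values: none (0 points).
  x = 7: rhs = 6, matching y values: 11, 12 (2 points).
  x = 8: rhs = 14, matching y values: none (0 points).
  x = 9: rhs = 1, matching y values: 1, 22 (2 points).
  x = 10: rhs = 19, matching y values: none (0 points).
  x = 11: rhs = 5, matching y values: none (0 points).
  x = 12: rhs = 11, matching y values: none (0 points).
  x = 13: rhs = 20, matching y values: none (0 points).
  x = 14: rhs = 15, matching y values: none (0 points).
  x = 15: rhs = 2, matching y values: 5, 18 (2 points).
  x = 16: rhs = 10, matching y values: none (0 points).
  x = 17: rhs = 22, matching y values: none (0 points).
  x = 18: rhs = 21, matching y values: none (0 points).
  x = 19: rhs = 13, matching y values: 6, 17 (2 points).
  x = 20: rhs = 4, matching y values: 2, 21 (2 points).
  x = 21: rhs = 0, matching y values: 0 (1 points).
  x = 22: rhs = 7, matching y values: none (0 points).
Total affine count: 23.
Full point count |E(F_23)| = 23 + 1 = 24.
Hasse bound: |24 − (23+1)| = |0| = 0 ≤ 2√23 ≈ 9.5917 ✓.


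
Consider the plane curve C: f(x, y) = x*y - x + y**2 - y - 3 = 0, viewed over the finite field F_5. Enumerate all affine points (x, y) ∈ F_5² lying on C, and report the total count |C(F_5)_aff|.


Affine F_5-points: {(1, 2), (1, 3), (2, 0), (2, 4)}; count = 4.

For each of the 25 pairs (x, y) ∈ F_5², evaluate f(x, y) mod 5. Record the zeros.
  x = 0: [0↦2, 1↦2, 2↦4, 3↦3, 4↦4]  zeros at y ∈ ∅
  x = 1: [0↦1, 1↦2, 2↦0, 3↦0, 4↦2]  zeros at y ∈ {2, 3}
  x = 2: [0↦0, 1↦2, 2↦1, 3↦2, 4↦0]  zeros at y ∈ {0, 4}
  x = 3: [0↦4, 1↦2, 2↦2, 3↦4, 4↦3]  zeros at y ∈ ∅
  x = 4: [0↦3, 1↦2, 2↦3, 3↦1, 4↦1]  zeros at y ∈ ∅
Collecting zeros: affine points = {(1, 2), (1, 3), (2, 0), (2, 4)}.
Total count |C(F_5)_aff| = 4.


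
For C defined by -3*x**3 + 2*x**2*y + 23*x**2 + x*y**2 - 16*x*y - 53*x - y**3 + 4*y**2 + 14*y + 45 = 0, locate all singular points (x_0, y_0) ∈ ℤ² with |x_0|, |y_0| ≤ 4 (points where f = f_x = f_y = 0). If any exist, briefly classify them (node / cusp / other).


Singular points: {(3, 2)}; classification: cusp.

Compute partial derivatives:
  f_x = -9*x**2 + 4*x*y + 46*x + y**2 - 16*y - 53.
  f_y = 2*x**2 + 2*x*y - 16*x - 3*y**2 + 8*y + 14.
Scan x_0 ∈ {−4, ..., 4}. For each x_0, f_y(x_0, y) is a polynomial in y; find its integer roots y ∈ {−4, ..., 4}, then test f_x and f at those candidates.
  x = -4: f_y(-4, y) = 110 - 3*y**2; no integer root y with |y| ≤ 4.
  x = -3: f_y(-3, y) = -3*y**2 + 2*y + 80; no integer root y with |y| ≤ 4.
  x = -2: f_y(-2, y) = -3*y**2 + 4*y + 54; no integer root y with |y| ≤ 4.
  x = -1: f_y(-1, y) = -3*y**2 + 6*y + 32; no integer root y with |y| ≤ 4.
  x = 0: f_y(0, y) = -3*y**2 + 8*y + 14; no integer root y with |y| ≤ 4.
  x = 1: f_y(1, y) = -3*y**2 + 10*y; vanishes at y ∈ {0}. (1, 0): f_x = -16 ≠ 0.
  x = 2: f_y(2, y) = -3*y**2 + 12*y - 10; no integer root y with |y| ≤ 4.
  x = 3: f_y(3, y) = -3*y**2 + 14*y - 16; vanishes at y ∈ {2}. (3, 2): f_x = 0, f = 0 — SINGULAR.
  x = 4: f_y(4, y) = -3*y**2 + 16*y - 18; no integer root y with |y| ≤ 4.
Only singular point on the grid: (3, 2).
Classify: substitute x = 3 + u, y = 2 + v and expand: f = -3*u**3 + 2*u**2*v + u*v**2 - v**3 + v**2.
No constant or linear terms (consistent with a singular point). Quadratic part: v**2. Cubic part: -3*u**3 + 2*u**2*v + u*v**2 - v**3.
The quadratic part v**2 is a perfect square, so there is a single (double) tangent line v = 0, i.e. y = 2. Restricting the cubic part to that line (v = 0) leaves -3*u**3 ≠ 0, so f is not divisible by v and the branch is v² ≈ 3*u**3 to lowest order — this is a cusp.
Classification: cusp.


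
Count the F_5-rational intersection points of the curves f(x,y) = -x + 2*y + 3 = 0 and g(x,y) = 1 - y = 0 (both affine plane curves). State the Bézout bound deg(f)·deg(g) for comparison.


Common zeros: {(0, 1)}; count = 1; Bézout bound = 1.

deg(f) = 1, deg(g) = 1, so Bézout bound = 1.
Scan x ∈ F_5. For each x, list the y ∈ F_5 with f(x, y) ≡ 0 and those with g(x, y) ≡ 0 (mod 5); the common zeros in that column are the intersection.
  x = 0: f ≡ 0 at y ∈ {1}; g ≡ 0 at y ∈ {1}; common: {1}.
  x = 1: f ≡ 0 at y ∈ {4}; g ≡ 0 at y ∈ {1}; common: ∅.
  x = 2: f ≡ 0 at y ∈ {2}; g ≡ 0 at y ∈ {1}; common: ∅.
  x = 3: f ≡ 0 at y ∈ {0}; g ≡ 0 at y ∈ {1}; common: ∅.
  x = 4: f ≡ 0 at y ∈ {3}; g ≡ 0 at y ∈ {1}; common: ∅.
Collecting: common zeros = {(0, 1)}, so the count is 1.
Comparison with the Bézout bound: 1 ≤ 1 = deg(f)·deg(g), as expected for curves with no common component (the bound is attained).


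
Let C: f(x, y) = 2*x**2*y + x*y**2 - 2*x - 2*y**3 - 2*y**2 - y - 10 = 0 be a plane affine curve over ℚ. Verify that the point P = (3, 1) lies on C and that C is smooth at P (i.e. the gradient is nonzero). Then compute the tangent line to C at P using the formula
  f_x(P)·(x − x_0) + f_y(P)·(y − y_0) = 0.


Tangent line at P: 11*x + 13*y - 46 = 0.

Step 1: f(3, 1) = 0, so P lies on C.
Step 2: partial derivatives
  f_x(x, y) = 4*x*y + y**2 - 2, f_y(x, y) = 2*x**2 + 2*x*y - 6*y**2 - 4*y - 1.
  f_x(P) = 11, f_y(P) = 13 (gradient nonzero, so P is smooth).
Step 3: tangent line at P: 11·(x − 3) + 13·(y − 1) = 0.
Expanding: 11*x + 13*y - 46 = 0.


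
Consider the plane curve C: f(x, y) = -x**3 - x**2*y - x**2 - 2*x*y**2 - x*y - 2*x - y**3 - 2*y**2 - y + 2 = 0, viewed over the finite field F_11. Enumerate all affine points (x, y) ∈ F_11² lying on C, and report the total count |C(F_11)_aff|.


Affine F_11-points: {(1, 5), (4, 2), (8, 1), (8, 6), (8, 8)}; count = 5.

For each of the 121 pairs (x, y) ∈ F_11², evaluate f(x, y) mod 11. Record the zeros.
  x = 0: [0↦2, 1↦9, 2↦6, 3↦9, 4↦1, 5↦9, 6↦5, 7↦5, 8↦3, 9↦4, 10↦2]  zeros at y ∈ ∅
  x = 1: [0↦9, 1↦1, 2↦1, 3↦3, 4↦1, 5↦0, 6↦5, 7↦10, 8↦9, 9↦7, 10↦9]  zeros at y ∈ {5}
  x = 2: [0↦8, 1↦5, 2↦6, 3↦5, 4↦7, 5↦6, 6↦7, 7↦4, 8↦2, 9↦6, 10↦10]  zeros at y ∈ ∅
  x = 3: [0↦4, 1↦4, 2↦4, 3↦9, 4↦2, 5↦10, 6↦5, 7↦3, 8↦9, 9↦6, 10↦10]  zeros at y ∈ ∅
  x = 4: [0↦2, 1↦3, 2↦0, 3↦9, 4↦2, 5↦6, 6↦4, 7↦1, 8↦2, 9↦1, 10↦3]  zeros at y ∈ {2}
  x = 5: [0↦7, 1↦7, 2↦10, 3↦10, 4↦1, 5↦10, 6↦9, 7↦3, 8↦8, 9↦7, 10↦5]  zeros at y ∈ ∅
  x = 6: [0↦2, 1↦10, 2↦6, 3↦6, 4↦4, 5↦5, 6↦3, 7↦3, 8↦10, 9↦7, 10↦10]  zeros at y ∈ ∅
  x = 7: [0↦3, 1↦6, 2↦4, 3↦2, 4↦5, 5↦7, 6↦2, 7↦6, 8↦2, 9↦6, 10↦1]  zeros at y ∈ ∅
  x = 8: [0↦4, 1↦0, 2↦9, 3↦3, 4↦9, 5↦10, 6↦0, 7↦6, 8↦0, 9↦9, 10↦5]  zeros at y ∈ {1, 6, 8}
  x = 9: [0↦10, 1↦8, 2↦4, 3↦3, 4↦10, 5↦8, 6↦2, 7↦8, 8↦9, 9↦10, 10↦5]  zeros at y ∈ ∅
  x = 10: [0↦4, 1↦2, 2↦5, 3↦7, 4↦2, 5↦6, 6↦2, 7↦6, 8↦1, 9↦3, 10↦6]  zeros at y ∈ ∅
Collecting zeros: affine points = {(1, 5), (4, 2), (8, 1), (8, 6), (8, 8)}.
Total count |C(F_11)_aff| = 5.


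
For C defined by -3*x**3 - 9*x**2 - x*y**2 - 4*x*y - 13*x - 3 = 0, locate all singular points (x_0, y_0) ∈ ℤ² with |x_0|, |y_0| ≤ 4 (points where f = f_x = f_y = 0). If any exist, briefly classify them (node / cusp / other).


Singular points: {(-1, -2)}; classification: cusp.

Compute partial derivatives:
  f_x = -9*x**2 - 18*x - y**2 - 4*y - 13.
  f_y = -2*x*y - 4*x.
Scan x_0 ∈ {−4, ..., 4}. For each x_0, f_y(x_0, y) is a polynomial in y; find its integer roots y ∈ {−4, ..., 4}, then test f_x and f at those candidates.
  x = -4: f_y(-4, y) = 8*y + 16; vanishes at y ∈ {-2}. (-4, -2): f_x = -81 ≠ 0.
  x = -3: f_y(-3, y) = 6*y + 12; vanishes at y ∈ {-2}. (-3, -2): f_x = -36 ≠ 0.
  x = -2: f_y(-2, y) = 4*y + 8; vanishes at y ∈ {-2}. (-2, -2): f_x = -9 ≠ 0.
  x = -1: f_y(-1, y) = 2*y + 4; vanishes at y ∈ {-2}. (-1, -2): f_x = 0, f = 0 — SINGULAR.
  x = 0: f_y(0, y) = 0; vanishes at y ∈ {-4, -3, -2, -1, 0, 1, 2, 3, 4}. (0, -4): f_x = -13 ≠ 0; (0, -3): f_x = -10 ≠ 0; (0, -2): f_x = -9 ≠ 0; (0, -1): f_x = -10 ≠ 0; (0, 0): f_x = -13 ≠ 0; (0, 1): f_x = -18 ≠ 0; (0, 2): f_x = -25 ≠ 0; (0, 3): f_x = -34 ≠ 0; (0, 4): f_x = -45 ≠ 0.
  x = 1: f_y(1, y) = -2*y - 4; vanishes at y ∈ {-2}. (1, -2): f_x = -36 ≠ 0.
  x = 2: f_y(2, y) = -4*y - 8; vanishes at y ∈ {-2}. (2, -2): f_x = -81 ≠ 0.
  x = 3: f_y(3, y) = -6*y - 12; vanishes at y ∈ {-2}. (3, -2): f_x = -144 ≠ 0.
  x = 4: f_y(4, y) = -8*y - 16; vanishes at y ∈ {-2}. (4, -2): f_x = -225 ≠ 0.
Only singular point on the grid: (-1, -2).
Classify: substitute x = -1 + u, y = -2 + v and expand: f = -3*u**3 - u*v**2 + v**2.
No constant or linear terms (consistent with a singular point). Quadratic part: v**2. Cubic part: -3*u**3 - u*v**2.
The quadratic part v**2 is a perfect square, so there is a single (double) tangent line v = 0, i.e. y = -2. Restricting the cubic part to that line (v = 0) leaves -3*u**3 ≠ 0, so f is not divisible by v and the branch is v² ≈ 3*u**3 to lowest order — this is a cusp.
Classification: cusp.


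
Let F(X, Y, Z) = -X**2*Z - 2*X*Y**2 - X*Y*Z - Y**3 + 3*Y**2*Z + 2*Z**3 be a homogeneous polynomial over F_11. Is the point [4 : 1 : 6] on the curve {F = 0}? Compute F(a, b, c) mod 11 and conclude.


F(4,1,6) ≡ 2 (mod 11); P is NOT on the curve.

Evaluate F(4, 1, 6) term-by-term (mod 11).
  -X**2*Z ↦ -1·16·1·6 = -96
  -2*X*Y**2 ↦ -2·4·1·1 = -8
  -X*Y*Z ↦ -1·4·1·6 = -24
  -Y**3 ↦ -1·1·1·1 = -1
  3*Y**2*Z ↦ 3·1·1·6 = 18
  2*Z**3 ↦ 2·1·1·216 = 432
Sum: F(4, 1, 6) = (-96) + (-8) + (-24) + (-1) + (18) + (432) = 321.
Reducing mod 11: 321 ≡ 2 (mod 11).
Since F(a, b, c) ≡ 2 ≠ 0 (mod 11), P does NOT lie on the curve.


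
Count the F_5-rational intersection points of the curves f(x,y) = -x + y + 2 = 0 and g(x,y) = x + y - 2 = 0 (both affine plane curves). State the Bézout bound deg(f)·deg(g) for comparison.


Common zeros: {(2, 0)}; count = 1; Bézout bound = 1.

deg(f) = 1, deg(g) = 1, so Bézout bound = 1.
Scan x ∈ F_5. For each x, list the y ∈ F_5 with f(x, y) ≡ 0 and those with g(x, y) ≡ 0 (mod 5); the common zeros in that column are the intersection.
  x = 0: f ≡ 0 at y ∈ {3}; g ≡ 0 at y ∈ {2}; common: ∅.
  x = 1: f ≡ 0 at y ∈ {4}; g ≡ 0 at y ∈ {1}; common: ∅.
  x = 2: f ≡ 0 at y ∈ {0}; g ≡ 0 at y ∈ {0}; common: {0}.
  x = 3: f ≡ 0 at y ∈ {1}; g ≡ 0 at y ∈ {4}; common: ∅.
  x = 4: f ≡ 0 at y ∈ {2}; g ≡ 0 at y ∈ {3}; common: ∅.
Collecting: common zeros = {(2, 0)}, so the count is 1.
Comparison with the Bézout bound: 1 ≤ 1 = deg(f)·deg(g), as expected for curves with no common component (the bound is attained).


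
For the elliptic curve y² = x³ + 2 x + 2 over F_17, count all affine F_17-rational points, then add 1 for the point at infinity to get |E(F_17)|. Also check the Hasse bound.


Affine points = {(0, 6), (0, 11), (3, 1), (3, 16), (5, 1), (5, 16), (6, 3), (6, 14), (7, 6), (7, 11), (9, 1), (9, 16), (10, 6), (10, 11), (13, 7), (13, 10), (16, 4), (16, 13)}; affine count = 18; |E(F_17)| = 19.

Discriminant check: Δ ∝ 4a³ + 27b² = 4·2³ + 27·2² = 4·8 + 27·4 ≡ 4 (mod 17). Nonzero ⇒ E is nonsingular.
For each x ∈ F_17, compute rhs = x³ + 2·x + 2 mod 17, then count y ∈ F_17 with y² ≡ rhs.
  x = 0: rhs = 2, matching y values: 6, 11 (2 points).
  x = 1: rhs = 5, matching y values: none (0 points).
  x = 2: rhs = 14, matching y values: none (0 points).
  x = 3: rhs = 1, matching y values: 1, 16 (2 points).
  x = 4: rhs = 6, matching y values: none (0 points).
  x = 5: rhs = 1, matching y values: 1, 16 (2 points).
  x = 6: rhs = 9, matching y values: 3, 14 (2 points).
  x = 7: rhs = 2, matching y values: 6, 11 (2 points).
  x = 8: rhs = 3, matching y values: none (0 points).
  x = 9: rhs = 1, matching y values: 1, 16 (2 points).
  x = 10: rhs = 2, matching y values: 6, 11 (2 points).
  x = 11: rhs = 12, matching y values: none (0 points).
  x = 12: rhs = 3, matching y values: none (0 points).
  x = 13: rhs = 15, matching y values: 7, 10 (2 points).
  x = 14: rhs = 3, matching y values: none (0 points).
  x = 15: rhs = 7, matching y values: none (0 points).
  x = 16: rhs = 16, matching y values: 4, 13 (2 points).
Total affine count: 18.
Full point count |E(F_17)| = 18 + 1 = 19.
Hasse bound: |19 − (17+1)| = |1| = 1 ≤ 2√17 ≈ 8.2462 ✓.


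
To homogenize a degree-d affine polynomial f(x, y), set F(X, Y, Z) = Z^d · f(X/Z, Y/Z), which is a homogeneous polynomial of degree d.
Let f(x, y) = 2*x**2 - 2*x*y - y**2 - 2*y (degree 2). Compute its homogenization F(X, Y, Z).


F(X, Y, Z) = 2*X**2 - 2*X*Y - Y**2 - 2*Y*Z

deg(f) = 2.
Substitute x = X/Z, y = Y/Z into f, then multiply by Z^2.
  monomial 2·x^2·y^0 ↦ 2·X^2·Y^0·Z^0.
  monomial -2·x^1·y^1 ↦ -2·X^1·Y^1·Z^0.
  monomial -1·x^0·y^2 ↦ -1·X^0·Y^2·Z^0.
  monomial -2·x^0·y^1 ↦ -2·X^0·Y^1·Z^1.
Collecting: F(X, Y, Z) = 2*X**2 - 2*X*Y - Y**2 - 2*Y*Z.


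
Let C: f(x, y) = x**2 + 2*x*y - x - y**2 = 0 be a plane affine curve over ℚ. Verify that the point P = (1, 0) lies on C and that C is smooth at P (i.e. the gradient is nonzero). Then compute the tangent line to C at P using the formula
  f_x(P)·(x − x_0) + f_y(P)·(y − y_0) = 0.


Tangent line at P: x + 2*y - 1 = 0.

Step 1: f(1, 0) = 0, so P lies on C.
Step 2: partial derivatives
  f_x(x, y) = 2*x + 2*y - 1, f_y(x, y) = 2*x - 2*y.
  f_x(P) = 1, f_y(P) = 2 (gradient nonzero, so P is smooth).
Step 3: tangent line at P: 1·(x − 1) + 2·(y − 0) = 0.
Expanding: x + 2*y - 1 = 0.


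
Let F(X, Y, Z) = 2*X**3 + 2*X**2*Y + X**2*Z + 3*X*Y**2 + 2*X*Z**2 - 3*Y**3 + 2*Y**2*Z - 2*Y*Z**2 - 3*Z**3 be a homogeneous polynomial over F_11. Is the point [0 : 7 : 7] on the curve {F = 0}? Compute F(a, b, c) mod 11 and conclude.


F(0,7,7) ≡ 10 (mod 11); P is NOT on the curve.

Evaluate F(0, 7, 7) term-by-term (mod 11).
  2*X**3 ↦ 2·0·1·1 = 0
  2*X**2*Y ↦ 2·0·7·1 = 0
  X**2*Z ↦ 1·0·1·7 = 0
  3*X*Y**2 ↦ 3·0·49·1 = 0
  2*X*Z**2 ↦ 2·0·1·49 = 0
  -3*Y**3 ↦ -3·1·343·1 = -1029
  2*Y**2*Z ↦ 2·1·49·7 = 686
  -2*Y*Z**2 ↦ -2·1·7·49 = -686
  -3*Z**3 ↦ -3·1·1·343 = -1029
Sum: F(0, 7, 7) = (0) + (0) + (0) + (0) + (0) + (-1029) + (686) + (-686) + (-1029) = -2058.
Reducing mod 11: -2058 ≡ 10 (mod 11).
Since F(a, b, c) ≡ 10 ≠ 0 (mod 11), P does NOT lie on the curve.


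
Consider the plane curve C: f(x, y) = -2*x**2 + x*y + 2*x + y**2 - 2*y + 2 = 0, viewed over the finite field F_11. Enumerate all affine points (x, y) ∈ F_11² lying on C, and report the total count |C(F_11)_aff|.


Affine F_11-points: {(1, 5), (1, 7), (4, 0), (4, 9), (7, 8), (7, 9), (8, 0), (8, 5), (9, 7), (9, 8)}; count = 10.

For each of the 121 pairs (x, y) ∈ F_11², evaluate f(x, y) mod 11. Record the zeros.
  x = 0: [0↦2, 1↦1, 2↦2, 3↦5, 4↦10, 5↦6, 6↦4, 7↦4, 8↦6, 9↦10, 10↦5]  zeros at y ∈ ∅
  x = 1: [0↦2, 1↦2, 2↦4, 3↦8, 4↦3, 5↦0, 6↦10, 7↦0, 8↦3, 9↦8, 10↦4]  zeros at y ∈ {5, 7}
  x = 2: [0↦9, 1↦10, 2↦2, 3↦7, 4↦3, 5↦1, 6↦1, 7↦3, 8↦7, 9↦2, 10↦10]  zeros at y ∈ ∅
  x = 3: [0↦1, 1↦3, 2↦7, 3↦2, 4↦10, 5↦9, 6↦10, 7↦2, 8↦7, 9↦3, 10↦1]  zeros at y ∈ ∅
  x = 4: [0↦0, 1↦3, 2↦8, 3↦4, 4↦2, 5↦2, 6↦4, 7↦8, 8↦3, 9↦0, 10↦10]  zeros at y ∈ {0, 9}
  x = 5: [0↦6, 1↦10, 2↦5, 3↦2, 4↦1, 5↦2, 6↦5, 7↦10, 8↦6, 9↦4, 10↦4]  zeros at y ∈ ∅
  x = 6: [0↦8, 1↦2, 2↦9, 3↦7, 4↦7, 5↦9, 6↦2, 7↦8, 8↦5, 9↦4, 10↦5]  zeros at y ∈ ∅
  x = 7: [0↦6, 1↦1, 2↦9, 3↦8, 4↦9, 5↦1, 6↦6, 7↦2, 8↦0, 9↦0, 10↦2]  zeros at y ∈ {8, 9}
  x = 8: [0↦0, 1↦7, 2↦5, 3↦5, 4↦7, 5↦0, 6↦6, 7↦3, 8↦2, 9↦3, 10↦6]  zeros at y ∈ {0, 5}
  x = 9: [0↦1, 1↦9, 2↦8, 3↦9, 4↦1, 5↦6, 6↦2, 7↦0, 8↦0, 9↦2, 10↦6]  zeros at y ∈ {7, 8}
  x = 10: [0↦9, 1↦7, 2↦7, 3↦9, 4↦2, 5↦8, 6↦5, 7↦4, 8↦5, 9↦8, 10↦2]  zeros at y ∈ ∅
Collecting zeros: affine points = {(1, 5), (1, 7), (4, 0), (4, 9), (7, 8), (7, 9), (8, 0), (8, 5), (9, 7), (9, 8)}.
Total count |C(F_11)_aff| = 10.


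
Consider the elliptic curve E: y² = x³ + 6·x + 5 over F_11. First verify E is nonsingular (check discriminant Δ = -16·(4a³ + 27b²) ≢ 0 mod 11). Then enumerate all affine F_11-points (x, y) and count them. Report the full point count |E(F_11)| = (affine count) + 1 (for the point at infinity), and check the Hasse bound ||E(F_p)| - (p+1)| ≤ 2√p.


Affine points = {(0, 4), (0, 7), (1, 1), (1, 10), (2, 5), (2, 6), (4, 4), (4, 7), (6, 2), (6, 9), (7, 4), (7, 7), (8, 2), (8, 9), (10, 3), (10, 8)}; affine count = 16; |E(F_11)| = 17.

Discriminant check: Δ ∝ 4a³ + 27b² = 4·6³ + 27·5² = 4·216 + 27·25 ≡ 10 (mod 11). Nonzero ⇒ E is nonsingular.
For each x ∈ F_11, compute rhs = x³ + 6·x + 5 mod 11, then count y ∈ F_11 with y² ≡ rhs.
  x = 0: rhs = 5, matching y values: 4, 7 (2 points).
  x = 1: rhs = 1, matching y values: 1, 10 (2 points).
  x = 2: rhs = 3, matching y values: 5, 6 (2 points).
  x = 3: rhs = 6, matching y values: none (0 points).
  x = 4: rhs = 5, matching y values: 4, 7 (2 points).
  x = 5: rhs = 6, matching y values: none (0 points).
  x = 6: rhs = 4, matching y values: 2, 9 (2 points).
  x = 7: rhs = 5, matching y values: 4, 7 (2 points).
  x = 8: rhs = 4, matching y values: 2, 9 (2 points).
  x = 9: rhs = 7, matching y values: none (0 points).
  x = 10: rhs = 9, matching y values: 3, 8 (2 points).
Total affine count: 16.
Full point count |E(F_11)| = 16 + 1 = 17.
Hasse bound: |17 − (11+1)| = |5| = 5 ≤ 2√11 ≈ 6.6332 ✓.


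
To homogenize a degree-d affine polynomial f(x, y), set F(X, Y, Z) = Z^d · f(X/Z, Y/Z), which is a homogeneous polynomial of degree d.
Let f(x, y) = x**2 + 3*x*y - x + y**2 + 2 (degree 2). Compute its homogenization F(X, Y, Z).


F(X, Y, Z) = X**2 + 3*X*Y - X*Z + Y**2 + 2*Z**2

deg(f) = 2.
Substitute x = X/Z, y = Y/Z into f, then multiply by Z^2.
  monomial 1·x^2·y^0 ↦ 1·X^2·Y^0·Z^0.
  monomial 3·x^1·y^1 ↦ 3·X^1·Y^1·Z^0.
  monomial -1·x^1·y^0 ↦ -1·X^1·Y^0·Z^1.
  monomial 1·x^0·y^2 ↦ 1·X^0·Y^2·Z^0.
  monomial 2·x^0·y^0 ↦ 2·X^0·Y^0·Z^2.
Collecting: F(X, Y, Z) = X**2 + 3*X*Y - X*Z + Y**2 + 2*Z**2.


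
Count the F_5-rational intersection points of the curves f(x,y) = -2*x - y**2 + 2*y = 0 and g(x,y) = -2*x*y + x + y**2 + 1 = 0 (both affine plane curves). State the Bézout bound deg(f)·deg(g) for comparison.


Common zeros: {(0, 2), (1, 3), (1, 4)}; count = 3; Bézout bound = 4.

deg(f) = 2, deg(g) = 2, so Bézout bound = 4.
Scan x ∈ F_5. For each x, list the y ∈ F_5 with f(x, y) ≡ 0 and those with g(x, y) ≡ 0 (mod 5); the common zeros in that column are the intersection.
  x = 0: f ≡ 0 at y ∈ {0, 2}; g ≡ 0 at y ∈ {2, 3}; common: {2}.
  x = 1: f ≡ 0 at y ∈ {3, 4}; g ≡ 0 at y ∈ {3, 4}; common: {3, 4}.
  x = 2: f ≡ 0 at y ∈ ∅; g ≡ 0 at y ∈ {1, 3}; common: ∅.
  x = 3: f ≡ 0 at y ∈ {1}; g ≡ 0 at y ∈ {3}; common: ∅.
  x = 4: f ≡ 0 at y ∈ ∅; g ≡ 0 at y ∈ {0, 3}; common: ∅.
Collecting: common zeros = {(0, 2), (1, 3), (1, 4)}, so the count is 3.
Comparison with the Bézout bound: 3 ≤ 4 = deg(f)·deg(g), as expected for curves with no common component (the affine F_5-count falls short of the bound because intersections may lie at infinity, over extension fields, or carry multiplicity).


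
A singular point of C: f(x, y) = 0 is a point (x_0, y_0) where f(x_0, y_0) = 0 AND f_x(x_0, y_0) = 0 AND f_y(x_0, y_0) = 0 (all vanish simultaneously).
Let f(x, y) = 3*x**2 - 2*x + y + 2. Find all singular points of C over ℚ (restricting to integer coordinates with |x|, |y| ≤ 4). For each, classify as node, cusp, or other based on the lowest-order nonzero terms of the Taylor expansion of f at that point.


No singular points in the scanned grid; C is smooth there.

Compute partial derivatives:
  f_x = 6*x - 2.
  f_y = 1.
f_y = 1 is a nonzero constant, so f_y never vanishes: no point (x, y) can satisfy f = f_x = f_y = 0. In particular no (x, y) ∈ {−4, ..., 4}² is singular; the curve is smooth.


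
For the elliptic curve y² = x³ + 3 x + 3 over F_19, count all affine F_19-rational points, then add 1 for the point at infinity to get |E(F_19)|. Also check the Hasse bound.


Affine points = {(1, 8), (1, 11), (2, 6), (2, 13), (3, 1), (3, 18), (6, 3), (6, 16), (7, 5), (7, 14), (8, 8), (8, 11), (10, 8), (10, 11), (12, 0), (13, 4), (13, 15), (16, 9), (16, 10)}; affine count = 19; |E(F_19)| = 20.

Discriminant check: Δ ∝ 4a³ + 27b² = 4·3³ + 27·3² = 4·27 + 27·9 ≡ 9 (mod 19). Nonzero ⇒ E is nonsingular.
For each x ∈ F_19, compute rhs = x³ + 3·x + 3 mod 19, then count y ∈ F_19 with y² ≡ rhs.
  x = 0: rhs = 3, matching y values: none (0 points).
  x = 1: rhs = 7, matching y values: 8, 11 (2 points).
  x = 2: rhs = 17, matching y values: 6, 13 (2 points).
  x = 3: rhs = 1, matching y values: 1, 18 (2 points).
  x = 4: rhs = 3, matching y values: none (0 points).
  x = 5: rhs = 10, matching y values: none (0 points).
  x = 6: rhs = 9, matching y values: 3, 16 (2 points).
  x = 7: rhs = 6, matching y values: 5, 14 (2 points).
  x = 8: rhs = 7, matching y values: 8, 11 (2 points).
  x = 9: rhs = 18, matching y values: none (0 points).
  x = 10: rhs = 7, matching y values: 8, 11 (2 points).
  x = 11: rhs = 18, matching y values: none (0 points).
  x = 12: rhs = 0, matching y values: 0 (1 points).
  x = 13: rhs = 16, matching y values: 4, 15 (2 points).
  x = 14: rhs = 15, matching y values: none (0 points).
  x = 15: rhs = 3, matching y values: none (0 points).
  x = 16: rhs = 5, matching y values: 9, 10 (2 points).
  x = 17: rhs = 8, matching y values: none (0 points).
  x = 18: rhs = 18, matching y values: none (0 points).
Total affine count: 19.
Full point count |E(F_19)| = 19 + 1 = 20.
Hasse bound: |20 − (19+1)| = |0| = 0 ≤ 2√19 ≈ 8.7178 ✓.
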